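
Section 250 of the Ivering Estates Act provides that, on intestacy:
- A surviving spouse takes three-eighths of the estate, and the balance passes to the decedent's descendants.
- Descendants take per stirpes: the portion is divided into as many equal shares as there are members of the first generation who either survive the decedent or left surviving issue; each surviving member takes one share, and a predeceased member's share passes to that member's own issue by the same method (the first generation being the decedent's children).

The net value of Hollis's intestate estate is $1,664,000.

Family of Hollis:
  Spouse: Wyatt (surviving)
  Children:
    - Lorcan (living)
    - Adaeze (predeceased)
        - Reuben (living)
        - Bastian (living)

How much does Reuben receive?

Reuben receives $260,000.

Wyatt takes three-eighths of $1,664,000 = $624,000. The remaining $1,040,000 passes to the descendants.
The descendants' portion ($1,040,000) is divided into 2 shares of $520,000: Lorcan takes $520,000; Adaeze's $520,000 share passes to Adaeze's issue.
Adaeze's share ($520,000) is divided into 2 shares of $260,000: Reuben and Bastian each take $260,000.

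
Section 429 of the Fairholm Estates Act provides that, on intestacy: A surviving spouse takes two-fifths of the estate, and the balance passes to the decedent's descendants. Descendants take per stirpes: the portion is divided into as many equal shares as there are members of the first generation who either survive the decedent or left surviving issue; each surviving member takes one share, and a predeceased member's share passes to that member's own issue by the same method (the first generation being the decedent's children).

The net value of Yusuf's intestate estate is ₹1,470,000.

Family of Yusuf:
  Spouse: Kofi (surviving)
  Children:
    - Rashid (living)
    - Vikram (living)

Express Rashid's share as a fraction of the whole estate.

Kofi takes two-fifths of ₹1,470,000 = ₹588,000. The remaining ₹882,000 passes to the descendants.
The descendants' portion (₹882,000) is divided into 2 shares of ₹441,000: Rashid and Vikram each take ₹441,000.

Rashid receives 3/10 of the estate.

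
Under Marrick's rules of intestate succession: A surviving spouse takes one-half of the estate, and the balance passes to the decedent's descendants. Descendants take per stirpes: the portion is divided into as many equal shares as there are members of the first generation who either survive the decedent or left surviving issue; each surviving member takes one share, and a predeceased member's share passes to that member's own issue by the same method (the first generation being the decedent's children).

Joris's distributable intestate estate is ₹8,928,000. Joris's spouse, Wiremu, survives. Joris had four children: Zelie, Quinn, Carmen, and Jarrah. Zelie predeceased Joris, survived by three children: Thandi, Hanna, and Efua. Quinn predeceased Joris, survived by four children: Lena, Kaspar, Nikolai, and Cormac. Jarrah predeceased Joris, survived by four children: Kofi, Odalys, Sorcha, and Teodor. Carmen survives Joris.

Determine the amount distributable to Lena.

Wiremu takes one-half of ₹8,928,000 = ₹4,464,000. The remaining ₹4,464,000 passes to the descendants.
The descendants' portion (₹4,464,000) is divided into 4 shares of ₹1,116,000: Carmen takes ₹1,116,000; Zelie's ₹1,116,000 share passes to Zelie's issue; Quinn's ₹1,116,000 share passes to Quinn's issue; Jarrah's ₹1,116,000 share passes to Jarrah's issue.
Zelie's share (₹1,116,000) is divided into 3 shares of ₹372,000: Thandi, Hanna, and Efua each take ₹372,000.
Quinn's share (₹1,116,000) is divided into 4 shares of ₹279,000: Lena, Kaspar, Nikolai, and Cormac each take ₹279,000.
Jarrah's share (₹1,116,000) is divided into 4 shares of ₹279,000: Kofi, Odalys, Sorcha, and Teodor each take ₹279,000.

Lena receives ₹279,000.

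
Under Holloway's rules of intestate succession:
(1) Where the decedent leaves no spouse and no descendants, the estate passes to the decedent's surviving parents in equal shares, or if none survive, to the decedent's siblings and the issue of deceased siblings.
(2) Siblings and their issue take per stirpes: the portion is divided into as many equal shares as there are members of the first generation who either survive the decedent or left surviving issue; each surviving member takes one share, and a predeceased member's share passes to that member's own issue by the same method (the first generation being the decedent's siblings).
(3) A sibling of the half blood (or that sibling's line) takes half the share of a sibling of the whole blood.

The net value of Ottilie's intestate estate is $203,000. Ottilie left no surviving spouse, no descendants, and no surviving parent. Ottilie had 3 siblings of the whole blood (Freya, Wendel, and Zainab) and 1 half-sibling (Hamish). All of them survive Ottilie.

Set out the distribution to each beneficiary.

The entire $203,000 passes to the siblings and their issue.
Counting each half-blood sibling's line as half a unit, there are 7/2 units in $203,000, so one unit is $58,000. Whole-blood lines (Freya, Wendel, and Zainab) take $58,000 each; half-blood lines (Hamish) take $29,000 each.

Freya: $58,000; Wendel: $58,000; Hamish: $29,000; Zainab: $58,000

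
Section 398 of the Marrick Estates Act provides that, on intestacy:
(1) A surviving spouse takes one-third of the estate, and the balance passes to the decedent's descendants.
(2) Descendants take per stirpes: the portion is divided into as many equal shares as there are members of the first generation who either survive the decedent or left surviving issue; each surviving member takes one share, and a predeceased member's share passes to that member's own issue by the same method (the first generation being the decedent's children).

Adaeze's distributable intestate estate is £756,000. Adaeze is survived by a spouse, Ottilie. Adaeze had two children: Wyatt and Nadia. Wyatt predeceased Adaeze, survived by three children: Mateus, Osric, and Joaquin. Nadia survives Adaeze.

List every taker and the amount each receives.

Ottilie: £252,000; Mateus: £84,000; Osric: £84,000; Joaquin: £84,000; Nadia: £252,000

Ottilie takes one-third of £756,000 = £252,000. The remaining £504,000 passes to the descendants.
The descendants' portion (£504,000) is divided into 2 shares of £252,000: Nadia takes £252,000; Wyatt's £252,000 share passes to Wyatt's issue.
Wyatt's share (£252,000) is divided into 3 shares of £84,000: Mateus, Osric, and Joaquin each take £84,000.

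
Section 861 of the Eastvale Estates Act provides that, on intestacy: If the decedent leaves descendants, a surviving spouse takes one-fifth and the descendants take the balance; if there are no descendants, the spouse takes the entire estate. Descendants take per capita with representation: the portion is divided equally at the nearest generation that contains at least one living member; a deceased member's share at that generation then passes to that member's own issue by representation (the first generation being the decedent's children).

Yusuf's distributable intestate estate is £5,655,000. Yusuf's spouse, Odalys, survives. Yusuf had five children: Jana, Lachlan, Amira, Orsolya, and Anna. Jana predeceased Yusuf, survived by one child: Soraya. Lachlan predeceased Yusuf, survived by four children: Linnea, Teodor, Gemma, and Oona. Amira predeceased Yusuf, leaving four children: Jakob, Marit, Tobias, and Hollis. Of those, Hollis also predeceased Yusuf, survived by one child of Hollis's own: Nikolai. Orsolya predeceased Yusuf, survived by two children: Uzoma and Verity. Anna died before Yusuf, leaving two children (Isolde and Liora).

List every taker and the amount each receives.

Odalys: £1,131,000; Soraya: £348,000; Linnea: £348,000; Teodor: £348,000; Gemma: £348,000; Oona: £348,000; Jakob: £348,000; Marit: £348,000; Tobias: £348,000; Nikolai: £348,000; Uzoma: £348,000; Verity: £348,000; Isolde: £348,000; Liora: £348,000

Odalys takes one-fifth of £5,655,000 = £1,131,000. The remaining £4,524,000 passes to the descendants.
No child survives, so the initial division is made at the grandchildren's generation.
The descendants' portion (£4,524,000) is divided into 13 shares of £348,000: Soraya, Linnea, Teodor, Gemma, Oona, Jakob, Marit, Tobias, Uzoma, Verity, Isolde, and Liora each take £348,000; Hollis's £348,000 share passes to Hollis's issue.
Hollis's share (£348,000) passes entirely to Nikolai.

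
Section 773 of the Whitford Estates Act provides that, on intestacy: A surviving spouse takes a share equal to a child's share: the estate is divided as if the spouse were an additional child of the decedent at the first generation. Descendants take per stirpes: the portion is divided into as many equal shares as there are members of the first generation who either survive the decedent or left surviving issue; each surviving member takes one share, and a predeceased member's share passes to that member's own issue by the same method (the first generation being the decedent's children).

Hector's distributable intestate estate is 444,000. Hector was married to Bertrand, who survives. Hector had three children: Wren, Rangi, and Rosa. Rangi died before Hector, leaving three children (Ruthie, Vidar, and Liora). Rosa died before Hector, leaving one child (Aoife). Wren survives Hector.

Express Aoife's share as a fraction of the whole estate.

Aoife receives 1/4 of the estate.

The spouse counts as an additional share at the children's level, so there are 4 primary shares of 111,000. Bertrand takes one such share (111,000).
The children's combined portion (333,000) is divided into 3 shares of 111,000: Wren takes 111,000; Rangi's 111,000 share passes to Rangi's issue; Rosa's 111,000 share passes to Rosa's issue.
Rangi's share (111,000) is divided into 3 shares of 37,000: Ruthie, Vidar, and Liora each take 37,000.
Rosa's share (111,000) passes entirely to Aoife.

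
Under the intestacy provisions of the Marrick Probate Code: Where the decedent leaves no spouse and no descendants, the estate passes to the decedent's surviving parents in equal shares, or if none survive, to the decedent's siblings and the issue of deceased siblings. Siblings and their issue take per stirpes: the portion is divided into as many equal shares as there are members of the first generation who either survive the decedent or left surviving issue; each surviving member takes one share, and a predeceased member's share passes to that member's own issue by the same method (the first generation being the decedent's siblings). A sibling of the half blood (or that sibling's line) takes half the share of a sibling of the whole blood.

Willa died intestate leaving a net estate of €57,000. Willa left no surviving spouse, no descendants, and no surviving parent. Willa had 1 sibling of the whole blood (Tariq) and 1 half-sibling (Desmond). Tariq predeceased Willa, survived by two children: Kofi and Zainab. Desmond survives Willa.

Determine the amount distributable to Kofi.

The entire €57,000 passes to the siblings and their issue.
Counting each half-blood sibling's line as half a unit, there are 3/2 units in €57,000, so one unit is €38,000. Whole-blood lines (Tariq) take €38,000 each; half-blood lines (Desmond) take €19,000 each.
Tariq's share (€38,000) is divided into 2 shares of €19,000: Kofi and Zainab each take €19,000.

Kofi receives €19,000.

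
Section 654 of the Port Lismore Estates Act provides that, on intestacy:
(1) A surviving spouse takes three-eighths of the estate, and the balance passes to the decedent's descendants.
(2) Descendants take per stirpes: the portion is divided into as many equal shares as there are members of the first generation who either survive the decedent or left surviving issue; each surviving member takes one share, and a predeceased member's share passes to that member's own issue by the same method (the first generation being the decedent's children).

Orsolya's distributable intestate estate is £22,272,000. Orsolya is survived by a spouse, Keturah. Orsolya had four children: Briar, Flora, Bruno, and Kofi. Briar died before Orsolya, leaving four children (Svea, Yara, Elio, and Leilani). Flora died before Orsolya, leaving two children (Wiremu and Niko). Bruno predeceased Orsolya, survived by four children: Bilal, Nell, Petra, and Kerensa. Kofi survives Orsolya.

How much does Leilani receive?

Keturah takes three-eighths of £22,272,000 = £8,352,000. The remaining £13,920,000 passes to the descendants.
The descendants' portion (£13,920,000) is divided into 4 shares of £3,480,000: Kofi takes £3,480,000; Briar's £3,480,000 share passes to Briar's issue; Flora's £3,480,000 share passes to Flora's issue; Bruno's £3,480,000 share passes to Bruno's issue.
Briar's share (£3,480,000) is divided into 4 shares of £870,000: Svea, Yara, Elio, and Leilani each take £870,000.
Flora's share (£3,480,000) is divided into 2 shares of £1,740,000: Wiremu and Niko each take £1,740,000.
Bruno's share (£3,480,000) is divided into 4 shares of £870,000: Bilal, Nell, Petra, and Kerensa each take £870,000.

Leilani receives £870,000.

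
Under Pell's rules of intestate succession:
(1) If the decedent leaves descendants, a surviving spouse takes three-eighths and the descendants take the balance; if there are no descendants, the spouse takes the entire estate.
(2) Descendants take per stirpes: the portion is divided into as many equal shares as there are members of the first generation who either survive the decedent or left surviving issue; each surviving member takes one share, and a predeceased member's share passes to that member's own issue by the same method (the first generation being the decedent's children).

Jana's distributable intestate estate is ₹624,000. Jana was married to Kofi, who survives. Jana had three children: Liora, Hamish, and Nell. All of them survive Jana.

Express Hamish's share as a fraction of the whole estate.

Kofi takes three-eighths of ₹624,000 = ₹234,000. The remaining ₹390,000 passes to the descendants.
The descendants' portion (₹390,000) is divided into 3 shares of ₹130,000: Liora, Hamish, and Nell each take ₹130,000.

Hamish receives 5/24 of the estate.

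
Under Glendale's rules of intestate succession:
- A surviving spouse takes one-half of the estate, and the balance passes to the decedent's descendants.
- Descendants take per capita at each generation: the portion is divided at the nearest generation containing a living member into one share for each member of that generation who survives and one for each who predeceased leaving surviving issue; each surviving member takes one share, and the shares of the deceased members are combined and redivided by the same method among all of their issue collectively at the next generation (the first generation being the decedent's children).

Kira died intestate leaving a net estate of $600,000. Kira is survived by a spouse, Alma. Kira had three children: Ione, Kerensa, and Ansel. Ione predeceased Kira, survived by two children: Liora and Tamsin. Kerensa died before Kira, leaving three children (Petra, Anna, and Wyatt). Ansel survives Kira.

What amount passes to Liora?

Liora receives $40,000.

Alma takes one-half of $600,000 = $300,000. The remaining $300,000 passes to the descendants.
The descendants' portion ($300,000) is divided at the children's generation into 3 shares of $100,000. Ansel takes $100,000. The 2 shares of the deceased (Ione and Kerensa) are combined into a pool of $200,000.
That pool ($200,000) is divided at the grandchildren's generation equally among Liora, Tamsin, Petra, Anna, and Wyatt: $40,000 each.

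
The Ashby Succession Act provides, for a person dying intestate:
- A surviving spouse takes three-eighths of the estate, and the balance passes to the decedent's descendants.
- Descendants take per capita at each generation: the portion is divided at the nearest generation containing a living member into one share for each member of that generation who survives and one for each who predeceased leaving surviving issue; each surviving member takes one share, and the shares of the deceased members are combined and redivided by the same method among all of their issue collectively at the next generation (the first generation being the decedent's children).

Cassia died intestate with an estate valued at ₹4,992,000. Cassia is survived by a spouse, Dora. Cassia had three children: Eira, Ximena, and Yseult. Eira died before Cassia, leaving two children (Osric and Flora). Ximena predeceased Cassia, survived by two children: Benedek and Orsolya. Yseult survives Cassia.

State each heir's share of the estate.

Dora: ₹1,872,000; Osric: ₹520,000; Flora: ₹520,000; Benedek: ₹520,000; Orsolya: ₹520,000; Yseult: ₹1,040,000

Dora takes three-eighths of ₹4,992,000 = ₹1,872,000. The remaining ₹3,120,000 passes to the descendants.
The descendants' portion (₹3,120,000) is divided at the children's generation into 3 shares of ₹1,040,000. Yseult takes ₹1,040,000. The 2 shares of the deceased (Eira and Ximena) are combined into a pool of ₹2,080,000.
That pool (₹2,080,000) is divided at the grandchildren's generation equally among Osric, Flora, Benedek, and Orsolya: ₹520,000 each.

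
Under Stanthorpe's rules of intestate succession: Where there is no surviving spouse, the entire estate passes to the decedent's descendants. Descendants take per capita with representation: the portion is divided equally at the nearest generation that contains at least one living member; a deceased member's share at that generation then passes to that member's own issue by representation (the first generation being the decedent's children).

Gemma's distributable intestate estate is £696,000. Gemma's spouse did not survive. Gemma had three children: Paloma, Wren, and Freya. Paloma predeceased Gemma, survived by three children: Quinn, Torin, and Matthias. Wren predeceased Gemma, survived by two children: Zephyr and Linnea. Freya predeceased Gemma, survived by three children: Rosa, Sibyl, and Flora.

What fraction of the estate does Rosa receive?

Rosa receives 1/8 of the estate.

The entire £696,000 passes to the descendants.
No child survives, so the initial division is made at the grandchildren's generation.
That amount (£696,000) is divided into 8 shares of £87,000: Quinn, Torin, Matthias, Zephyr, Linnea, Rosa, Sibyl, and Flora each take £87,000.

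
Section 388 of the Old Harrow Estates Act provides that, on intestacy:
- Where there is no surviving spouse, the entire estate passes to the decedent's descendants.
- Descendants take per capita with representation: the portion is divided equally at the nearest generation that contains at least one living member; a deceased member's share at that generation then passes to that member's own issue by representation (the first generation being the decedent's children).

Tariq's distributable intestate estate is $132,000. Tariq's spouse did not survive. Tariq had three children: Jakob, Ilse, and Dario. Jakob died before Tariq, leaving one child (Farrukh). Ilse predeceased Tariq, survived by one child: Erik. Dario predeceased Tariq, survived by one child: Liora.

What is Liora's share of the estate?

The entire $132,000 passes to the descendants.
No child survives, so the initial division is made at the grandchildren's generation.
That amount ($132,000) is divided into 3 shares of $44,000: Farrukh, Erik, and Liora each take $44,000.

Liora receives $44,000.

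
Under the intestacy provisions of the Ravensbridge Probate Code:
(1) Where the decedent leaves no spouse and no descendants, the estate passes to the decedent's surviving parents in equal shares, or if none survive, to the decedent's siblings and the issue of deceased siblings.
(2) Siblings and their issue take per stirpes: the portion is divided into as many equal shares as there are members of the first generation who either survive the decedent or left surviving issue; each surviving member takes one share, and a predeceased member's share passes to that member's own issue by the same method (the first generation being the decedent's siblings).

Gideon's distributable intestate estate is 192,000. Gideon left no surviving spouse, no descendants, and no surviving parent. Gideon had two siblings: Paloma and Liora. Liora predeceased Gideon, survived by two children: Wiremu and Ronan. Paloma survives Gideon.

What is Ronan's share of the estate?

The entire 192,000 passes to the siblings and their issue.
That amount (192,000) is divided into 2 shares of 96,000: Paloma takes 96,000; Liora's 96,000 share passes to Liora's issue.
Liora's share (96,000) is divided into 2 shares of 48,000: Wiremu and Ronan each take 48,000.

Ronan receives 48,000.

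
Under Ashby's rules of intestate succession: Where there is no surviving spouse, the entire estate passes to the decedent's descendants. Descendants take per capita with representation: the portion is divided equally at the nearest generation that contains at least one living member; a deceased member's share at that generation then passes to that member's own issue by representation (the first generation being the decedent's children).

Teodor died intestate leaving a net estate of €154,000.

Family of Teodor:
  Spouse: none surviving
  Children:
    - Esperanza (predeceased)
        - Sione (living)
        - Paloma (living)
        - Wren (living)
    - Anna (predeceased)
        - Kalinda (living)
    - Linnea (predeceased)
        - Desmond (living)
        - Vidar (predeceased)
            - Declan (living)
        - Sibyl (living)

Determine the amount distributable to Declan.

Declan receives €22,000.

The entire €154,000 passes to the descendants.
No child survives, so the initial division is made at the grandchildren's generation.
That amount (€154,000) is divided into 7 shares of €22,000: Sione, Paloma, Wren, Kalinda, Desmond, and Sibyl each take €22,000; Vidar's €22,000 share passes to Vidar's issue.
Vidar's share (€22,000) passes entirely to Declan.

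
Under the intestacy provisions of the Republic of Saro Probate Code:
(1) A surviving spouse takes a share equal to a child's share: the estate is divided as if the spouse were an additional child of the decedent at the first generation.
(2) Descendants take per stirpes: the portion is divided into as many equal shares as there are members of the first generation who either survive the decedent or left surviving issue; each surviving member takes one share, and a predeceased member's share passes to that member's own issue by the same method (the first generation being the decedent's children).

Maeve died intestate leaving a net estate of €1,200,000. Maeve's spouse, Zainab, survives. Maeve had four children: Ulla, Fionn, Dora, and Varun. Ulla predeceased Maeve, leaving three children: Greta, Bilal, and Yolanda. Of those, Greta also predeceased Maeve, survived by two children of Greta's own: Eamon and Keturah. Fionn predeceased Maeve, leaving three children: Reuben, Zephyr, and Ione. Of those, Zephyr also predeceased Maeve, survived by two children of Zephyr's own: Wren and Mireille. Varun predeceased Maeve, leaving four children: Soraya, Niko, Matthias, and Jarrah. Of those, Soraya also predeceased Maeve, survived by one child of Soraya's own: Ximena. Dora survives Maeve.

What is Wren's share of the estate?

Wren receives €40,000.

The spouse counts as an additional share at the children's level, so there are 5 primary shares of €240,000. Zainab takes one such share (€240,000).
The children's combined portion (€960,000) is divided into 4 shares of €240,000: Dora takes €240,000; Ulla's €240,000 share passes to Ulla's issue; Fionn's €240,000 share passes to Fionn's issue; Varun's €240,000 share passes to Varun's issue.
Ulla's share (€240,000) is divided into 3 shares of €80,000: Bilal and Yolanda each take €80,000; Greta's €80,000 share passes to Greta's issue.
Greta's share (€80,000) is divided into 2 shares of €40,000: Eamon and Keturah each take €40,000.
Fionn's share (€240,000) is divided into 3 shares of €80,000: Reuben and Ione each take €80,000; Zephyr's €80,000 share passes to Zephyr's issue.
Zephyr's share (€80,000) is divided into 2 shares of €40,000: Wren and Mireille each take €40,000.
Varun's share (€240,000) is divided into 4 shares of €60,000: Niko, Matthias, and Jarrah each take €60,000; Soraya's €60,000 share passes to Soraya's issue.
Soraya's share (€60,000) passes entirely to Ximena.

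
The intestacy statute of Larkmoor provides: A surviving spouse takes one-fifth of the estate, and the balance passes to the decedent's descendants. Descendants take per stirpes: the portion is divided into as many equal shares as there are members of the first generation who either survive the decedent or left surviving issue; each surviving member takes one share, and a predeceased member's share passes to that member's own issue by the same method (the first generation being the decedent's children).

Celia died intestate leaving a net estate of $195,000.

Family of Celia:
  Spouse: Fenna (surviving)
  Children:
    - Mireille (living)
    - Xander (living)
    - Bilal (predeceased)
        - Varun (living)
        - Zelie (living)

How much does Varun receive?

Varun receives $26,000.

Fenna takes one-fifth of $195,000 = $39,000. The remaining $156,000 passes to the descendants.
The descendants' portion ($156,000) is divided into 3 shares of $52,000: Mireille and Xander each take $52,000; Bilal's $52,000 share passes to Bilal's issue.
Bilal's share ($52,000) is divided into 2 shares of $26,000: Varun and Zelie each take $26,000.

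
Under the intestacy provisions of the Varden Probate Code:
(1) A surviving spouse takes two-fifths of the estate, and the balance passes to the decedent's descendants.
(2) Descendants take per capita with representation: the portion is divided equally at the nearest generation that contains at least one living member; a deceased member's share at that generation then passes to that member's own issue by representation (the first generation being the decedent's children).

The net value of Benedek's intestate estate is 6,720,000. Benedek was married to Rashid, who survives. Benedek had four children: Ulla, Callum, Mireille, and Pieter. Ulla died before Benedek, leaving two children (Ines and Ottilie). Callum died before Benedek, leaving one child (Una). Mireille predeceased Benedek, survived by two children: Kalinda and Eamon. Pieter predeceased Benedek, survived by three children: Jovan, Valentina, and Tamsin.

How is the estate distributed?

Rashid: 2,688,000; Ines: 504,000; Ottilie: 504,000; Una: 504,000; Kalinda: 504,000; Eamon: 504,000; Jovan: 504,000; Valentina: 504,000; Tamsin: 504,000

Rashid takes two-fifths of 6,720,000 = 2,688,000. The remaining 4,032,000 passes to the descendants.
No child survives, so the initial division is made at the grandchildren's generation.
The descendants' portion (4,032,000) is divided into 8 shares of 504,000: Ines, Ottilie, Una, Kalinda, Eamon, Jovan, Valentina, and Tamsin each take 504,000.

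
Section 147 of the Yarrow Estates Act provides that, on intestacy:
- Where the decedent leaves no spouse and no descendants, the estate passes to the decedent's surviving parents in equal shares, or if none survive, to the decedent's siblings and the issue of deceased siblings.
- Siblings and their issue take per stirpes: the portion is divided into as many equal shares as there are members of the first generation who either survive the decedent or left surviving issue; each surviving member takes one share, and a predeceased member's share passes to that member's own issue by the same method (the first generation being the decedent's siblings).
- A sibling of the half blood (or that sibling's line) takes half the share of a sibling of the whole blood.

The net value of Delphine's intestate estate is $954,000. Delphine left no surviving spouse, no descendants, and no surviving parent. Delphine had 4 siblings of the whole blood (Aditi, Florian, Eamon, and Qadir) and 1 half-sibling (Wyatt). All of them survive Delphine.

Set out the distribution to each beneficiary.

The entire $954,000 passes to the siblings and their issue.
Counting each half-blood sibling's line as half a unit, there are 9/2 units in $954,000, so one unit is $212,000. Whole-blood lines (Aditi, Florian, Eamon, and Qadir) take $212,000 each; half-blood lines (Wyatt) take $106,000 each.

Aditi: $212,000; Florian: $212,000; Eamon: $212,000; Wyatt: $106,000; Qadir: $212,000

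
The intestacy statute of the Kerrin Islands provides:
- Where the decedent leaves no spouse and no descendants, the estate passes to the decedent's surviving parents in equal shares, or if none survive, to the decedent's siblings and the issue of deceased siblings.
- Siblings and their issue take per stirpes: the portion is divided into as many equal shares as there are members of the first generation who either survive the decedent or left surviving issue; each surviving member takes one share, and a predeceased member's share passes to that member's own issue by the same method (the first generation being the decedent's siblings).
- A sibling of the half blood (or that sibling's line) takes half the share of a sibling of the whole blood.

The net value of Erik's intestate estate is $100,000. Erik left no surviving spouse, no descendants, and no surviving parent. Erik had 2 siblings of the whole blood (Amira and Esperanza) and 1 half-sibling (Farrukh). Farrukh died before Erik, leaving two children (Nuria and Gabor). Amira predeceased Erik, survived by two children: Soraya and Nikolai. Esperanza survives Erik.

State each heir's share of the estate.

Nuria: $10,000; Gabor: $10,000; Soraya: $20,000; Nikolai: $20,000; Esperanza: $40,000

The entire $100,000 passes to the siblings and their issue.
Counting each half-blood sibling's line as half a unit, there are 5/2 units in $100,000, so one unit is $40,000. Whole-blood lines (Amira and Esperanza) take $40,000 each; half-blood lines (Farrukh) take $20,000 each.
Farrukh's share ($20,000) is divided into 2 shares of $10,000: Nuria and Gabor each take $10,000.
Amira's share ($40,000) is divided into 2 shares of $20,000: Soraya and Nikolai each take $20,000.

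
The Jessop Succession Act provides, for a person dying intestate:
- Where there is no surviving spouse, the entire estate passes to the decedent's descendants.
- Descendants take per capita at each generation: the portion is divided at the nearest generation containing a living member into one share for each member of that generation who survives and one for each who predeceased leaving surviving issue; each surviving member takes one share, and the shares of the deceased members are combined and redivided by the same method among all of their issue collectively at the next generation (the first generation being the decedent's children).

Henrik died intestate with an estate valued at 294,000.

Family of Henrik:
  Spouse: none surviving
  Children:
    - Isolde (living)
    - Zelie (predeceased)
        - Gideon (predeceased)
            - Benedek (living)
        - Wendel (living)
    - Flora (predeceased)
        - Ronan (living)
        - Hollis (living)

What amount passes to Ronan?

Ronan receives 49,000.

The entire 294,000 passes to the descendants.
That amount (294,000) is divided at the children's generation into 3 shares of 98,000. Isolde takes 98,000. The 2 shares of the deceased (Zelie and Flora) are combined into a pool of 196,000.
That pool (196,000) is divided at the grandchildren's generation into 4 shares of 49,000. Wendel, Ronan, and Hollis each take 49,000. The remaining share for the deceased Gideon (49,000) is carried to the next generation.
That pool (49,000) passes entirely to Benedek, the sole taker at the great-grandchildren's generation.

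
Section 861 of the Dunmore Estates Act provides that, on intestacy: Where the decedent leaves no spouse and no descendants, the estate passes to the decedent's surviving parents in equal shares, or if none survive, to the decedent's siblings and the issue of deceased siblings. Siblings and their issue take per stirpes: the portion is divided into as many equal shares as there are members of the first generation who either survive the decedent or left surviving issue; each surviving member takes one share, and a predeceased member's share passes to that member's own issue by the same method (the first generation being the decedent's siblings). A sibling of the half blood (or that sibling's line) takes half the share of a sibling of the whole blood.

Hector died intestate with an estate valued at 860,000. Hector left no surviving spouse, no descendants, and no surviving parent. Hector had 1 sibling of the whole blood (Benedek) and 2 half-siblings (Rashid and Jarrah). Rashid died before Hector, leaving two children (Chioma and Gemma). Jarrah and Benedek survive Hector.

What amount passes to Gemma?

The entire 860,000 passes to the siblings and their issue.
Counting each half-blood sibling's line as half a unit, there are 2 units in 860,000, so one unit is 430,000. Whole-blood lines (Benedek) take 430,000 each; half-blood lines (Rashid and Jarrah) take 215,000 each.
Rashid's share (215,000) is divided into 2 shares of 107,500: Chioma and Gemma each take 107,500.

Gemma receives 107,500.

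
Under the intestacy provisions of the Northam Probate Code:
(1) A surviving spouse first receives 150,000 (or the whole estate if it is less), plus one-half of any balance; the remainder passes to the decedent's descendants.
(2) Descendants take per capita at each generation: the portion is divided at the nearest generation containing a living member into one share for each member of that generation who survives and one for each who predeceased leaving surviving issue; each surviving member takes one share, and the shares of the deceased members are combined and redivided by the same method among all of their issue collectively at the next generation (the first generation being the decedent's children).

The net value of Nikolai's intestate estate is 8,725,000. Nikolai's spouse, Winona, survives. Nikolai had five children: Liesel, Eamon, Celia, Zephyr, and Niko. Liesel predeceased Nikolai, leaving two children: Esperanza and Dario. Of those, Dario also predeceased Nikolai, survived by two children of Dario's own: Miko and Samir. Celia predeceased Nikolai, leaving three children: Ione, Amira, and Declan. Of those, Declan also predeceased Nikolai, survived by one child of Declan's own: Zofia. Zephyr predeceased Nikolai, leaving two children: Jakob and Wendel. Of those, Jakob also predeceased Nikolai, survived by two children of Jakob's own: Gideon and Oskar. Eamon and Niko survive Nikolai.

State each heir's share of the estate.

Winona first takes 150,000, leaving a balance of 8,575,000. Winona then takes one-half of the balance (4,287,500), for a total of 4,437,500. The remaining 4,287,500 passes to the descendants.
The descendants' portion (4,287,500) is divided at the children's generation into 5 shares of 857,500. Eamon and Niko each take 857,500. The 3 shares of the deceased (Liesel, Celia, and Zephyr) are combined into a pool of 2,572,500.
That pool (2,572,500) is divided at the grandchildren's generation into 7 shares of 367,500. Esperanza, Ione, Amira, and Wendel each take 367,500. The 3 shares of the deceased (Dario, Declan, and Jakob) are combined into a pool of 1,102,500.
That pool (1,102,500) is divided at the great-grandchildren's generation equally among Miko, Samir, Zofia, Gideon, and Oskar: 220,500 each.

Winona: 4,437,500; Esperanza: 367,500; Miko: 220,500; Samir: 220,500; Eamon: 857,500; Ione: 367,500; Amira: 367,500; Zofia: 220,500; Gideon: 220,500; Oskar: 220,500; Wendel: 367,500; Niko: 857,500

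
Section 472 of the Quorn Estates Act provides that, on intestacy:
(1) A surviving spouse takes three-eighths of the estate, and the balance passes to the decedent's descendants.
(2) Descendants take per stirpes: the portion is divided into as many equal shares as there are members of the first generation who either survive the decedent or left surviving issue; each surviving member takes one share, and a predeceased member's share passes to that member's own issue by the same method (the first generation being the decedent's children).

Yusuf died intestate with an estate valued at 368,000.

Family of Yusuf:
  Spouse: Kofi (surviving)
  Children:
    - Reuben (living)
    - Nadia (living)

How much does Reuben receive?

Kofi takes three-eighths of 368,000 = 138,000. The remaining 230,000 passes to the descendants.
The descendants' portion (230,000) is divided into 2 shares of 115,000: Reuben and Nadia each take 115,000.

Reuben receives 115,000.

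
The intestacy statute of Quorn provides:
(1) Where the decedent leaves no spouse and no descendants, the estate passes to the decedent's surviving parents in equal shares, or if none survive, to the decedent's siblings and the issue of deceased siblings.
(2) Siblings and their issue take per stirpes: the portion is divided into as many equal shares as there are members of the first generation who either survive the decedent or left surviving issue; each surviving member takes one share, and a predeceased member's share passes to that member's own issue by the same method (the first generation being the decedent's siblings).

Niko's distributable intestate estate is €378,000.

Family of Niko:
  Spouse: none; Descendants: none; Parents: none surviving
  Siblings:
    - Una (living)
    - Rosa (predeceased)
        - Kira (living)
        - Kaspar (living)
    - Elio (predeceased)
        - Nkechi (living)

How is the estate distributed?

The entire €378,000 passes to the siblings and their issue.
That amount (€378,000) is divided into 3 shares of €126,000: Una takes €126,000; Rosa's €126,000 share passes to Rosa's issue; Elio's €126,000 share passes to Elio's issue.
Rosa's share (€126,000) is divided into 2 shares of €63,000: Kira and Kaspar each take €63,000.
Elio's share (€126,000) passes entirely to Nkechi.

Una: €126,000; Kira: €63,000; Kaspar: €63,000; Nkechi: €126,000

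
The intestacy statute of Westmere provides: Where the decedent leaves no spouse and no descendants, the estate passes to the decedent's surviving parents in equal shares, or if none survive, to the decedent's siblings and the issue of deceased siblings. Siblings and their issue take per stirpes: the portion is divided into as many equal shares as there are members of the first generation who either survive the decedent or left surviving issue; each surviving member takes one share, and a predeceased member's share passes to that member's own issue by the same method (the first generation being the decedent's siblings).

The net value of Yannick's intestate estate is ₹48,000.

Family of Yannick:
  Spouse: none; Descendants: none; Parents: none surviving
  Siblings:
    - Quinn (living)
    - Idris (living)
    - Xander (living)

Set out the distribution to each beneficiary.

Quinn: ₹16,000; Idris: ₹16,000; Xander: ₹16,000

The entire ₹48,000 passes to the siblings and their issue.
That amount (₹48,000) is divided into 3 shares of ₹16,000: Quinn, Idris, and Xander each take ₹16,000.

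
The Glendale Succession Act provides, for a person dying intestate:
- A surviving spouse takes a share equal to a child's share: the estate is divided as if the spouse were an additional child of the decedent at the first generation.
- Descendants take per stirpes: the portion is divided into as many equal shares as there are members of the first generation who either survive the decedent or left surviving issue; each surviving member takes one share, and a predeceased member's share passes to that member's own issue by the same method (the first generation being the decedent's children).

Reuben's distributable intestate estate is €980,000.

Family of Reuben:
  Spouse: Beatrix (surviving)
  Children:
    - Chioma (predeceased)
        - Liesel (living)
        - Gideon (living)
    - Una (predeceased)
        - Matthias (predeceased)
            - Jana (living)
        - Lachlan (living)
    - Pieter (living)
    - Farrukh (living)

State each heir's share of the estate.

Beatrix: €196,000; Liesel: €98,000; Gideon: €98,000; Jana: €98,000; Lachlan: €98,000; Pieter: €196,000; Farrukh: €196,000

The spouse counts as an additional share at the children's level, so there are 5 primary shares of €196,000. Beatrix takes one such share (€196,000).
The children's combined portion (€784,000) is divided into 4 shares of €196,000: Pieter and Farrukh each take €196,000; Chioma's €196,000 share passes to Chioma's issue; Una's €196,000 share passes to Una's issue.
Chioma's share (€196,000) is divided into 2 shares of €98,000: Liesel and Gideon each take €98,000.
Una's share (€196,000) is divided into 2 shares of €98,000: Lachlan takes €98,000; Matthias's €98,000 share passes to Matthias's issue.
Matthias's share (€98,000) passes entirely to Jana.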